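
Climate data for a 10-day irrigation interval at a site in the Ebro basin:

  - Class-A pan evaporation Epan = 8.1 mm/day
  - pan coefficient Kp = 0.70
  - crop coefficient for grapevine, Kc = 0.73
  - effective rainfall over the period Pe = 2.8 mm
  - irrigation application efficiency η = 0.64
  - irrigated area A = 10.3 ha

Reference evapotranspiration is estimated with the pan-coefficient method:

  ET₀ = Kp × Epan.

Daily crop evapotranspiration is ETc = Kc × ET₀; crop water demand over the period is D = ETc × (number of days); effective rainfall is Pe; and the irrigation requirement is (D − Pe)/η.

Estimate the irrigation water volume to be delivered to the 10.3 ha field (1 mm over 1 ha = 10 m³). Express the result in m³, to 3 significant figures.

ET₀ = 0.70 × 8.1 = 5.6700 mm/d
ETc = Kc × ET₀ = 0.73 × 5.6700 = 4.1391 mm/d
Crop demand D = ETc × 10 d = 4.1391 × 10 = 41.391 mm
D − Pe = 41.391 − 2.8 = 38.591 mm
Gross irrigation = 38.591 / 0.64 = 60.298 mm
Volume = 60.298 mm × 10.3 ha × 10 = 6210.7 m³

6210 m³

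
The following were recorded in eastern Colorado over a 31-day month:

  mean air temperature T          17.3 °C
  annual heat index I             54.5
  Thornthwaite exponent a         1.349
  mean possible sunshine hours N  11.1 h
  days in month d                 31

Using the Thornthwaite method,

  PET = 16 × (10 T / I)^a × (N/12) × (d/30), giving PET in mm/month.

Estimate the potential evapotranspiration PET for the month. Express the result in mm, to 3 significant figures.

10T/I = 10 × 17.3 / 54.5 = 3.1743
(10T/I)^a = 3.1743^1.349 = 4.7503
Uncorrected PET = 16 × 4.7503 = 76.005 mm
Correction = (N/12)(d/30) = (11.1/12)(31/30) = 0.9558
PET = 76.005 × 0.9558 = 72.646 mm/month

72.6 mm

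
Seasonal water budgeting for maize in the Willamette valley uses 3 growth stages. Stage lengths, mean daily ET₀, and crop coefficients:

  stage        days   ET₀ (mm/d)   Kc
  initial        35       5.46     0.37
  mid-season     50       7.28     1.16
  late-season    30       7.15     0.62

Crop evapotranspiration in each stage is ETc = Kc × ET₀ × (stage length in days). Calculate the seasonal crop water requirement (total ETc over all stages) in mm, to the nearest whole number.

626 mm

initial: 0.37 × 5.46 × 35 = 70.71 mm
mid-season: 1.16 × 7.28 × 50 = 422.24 mm
late-season: 0.62 × 7.15 × 30 = 132.99 mm
Seasonal total = 625.94 mm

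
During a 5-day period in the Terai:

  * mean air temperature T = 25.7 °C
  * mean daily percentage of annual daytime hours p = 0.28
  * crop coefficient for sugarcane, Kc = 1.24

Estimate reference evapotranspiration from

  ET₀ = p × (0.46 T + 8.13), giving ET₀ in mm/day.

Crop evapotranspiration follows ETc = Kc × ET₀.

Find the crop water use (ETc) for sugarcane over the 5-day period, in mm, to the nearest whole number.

35 mm

ET₀ = 0.28 × (0.46 × 25.7 + 8.13) = 0.28 × 19.952 = 5.5866 mm/d
ETc = Kc × ET₀ = 1.24 × 5.5866 = 6.9274 mm/d
Over 5 days: 6.9274 × 5 = 34.637 mm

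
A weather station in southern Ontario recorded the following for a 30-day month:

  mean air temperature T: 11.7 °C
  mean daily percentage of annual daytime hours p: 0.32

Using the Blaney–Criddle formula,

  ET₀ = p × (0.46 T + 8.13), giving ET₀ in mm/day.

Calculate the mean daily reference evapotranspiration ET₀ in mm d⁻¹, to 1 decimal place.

ET₀ = 0.32 × (0.46 × 11.7 + 8.13) = 0.32 × 13.512 = 4.3238 mm/d

4.3 mm d⁻¹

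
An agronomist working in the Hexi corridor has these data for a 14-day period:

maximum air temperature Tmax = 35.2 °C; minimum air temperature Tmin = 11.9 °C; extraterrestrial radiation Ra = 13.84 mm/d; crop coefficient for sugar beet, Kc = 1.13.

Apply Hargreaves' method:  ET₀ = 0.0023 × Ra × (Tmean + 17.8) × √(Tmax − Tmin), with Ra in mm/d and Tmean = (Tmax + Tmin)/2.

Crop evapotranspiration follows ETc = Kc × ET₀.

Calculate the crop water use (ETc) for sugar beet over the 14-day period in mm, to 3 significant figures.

Tmean = (35.2 + 11.9)/2 = 23.55 °C
ET₀ = 0.0023 × 13.84 × (23.55 + 17.8) × √23.3 = 0.0023 × 13.84 × 41.35 × 4.8270 = 6.3536 mm/d
ETc = Kc × ET₀ = 1.13 × 6.3536 = 7.1796 mm/d
Over 14 days: 7.1796 × 14 = 100.514 mm

101 mm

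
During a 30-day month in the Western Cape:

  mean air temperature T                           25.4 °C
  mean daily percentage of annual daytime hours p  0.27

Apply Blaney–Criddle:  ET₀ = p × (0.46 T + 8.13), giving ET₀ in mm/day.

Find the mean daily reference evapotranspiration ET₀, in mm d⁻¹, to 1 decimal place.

5.3 mm d⁻¹

ET₀ = 0.27 × (0.46 × 25.4 + 8.13) = 0.27 × 19.814 = 5.3498 mm/d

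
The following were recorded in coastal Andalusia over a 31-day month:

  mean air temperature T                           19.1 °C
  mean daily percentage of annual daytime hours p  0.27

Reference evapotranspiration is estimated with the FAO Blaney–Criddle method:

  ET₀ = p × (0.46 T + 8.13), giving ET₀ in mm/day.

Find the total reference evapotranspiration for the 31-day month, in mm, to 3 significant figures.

142 mm

ET₀ = 0.27 × (0.46 × 19.1 + 8.13) = 0.27 × 16.916 = 4.5673 mm/d
Monthly total = 4.5673 × 31 = 141.586 mm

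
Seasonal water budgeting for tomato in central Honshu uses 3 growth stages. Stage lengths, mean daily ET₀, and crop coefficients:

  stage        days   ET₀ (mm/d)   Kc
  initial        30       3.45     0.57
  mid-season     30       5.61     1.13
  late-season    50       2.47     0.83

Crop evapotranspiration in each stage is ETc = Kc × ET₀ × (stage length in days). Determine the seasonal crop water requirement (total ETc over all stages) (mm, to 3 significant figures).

initial: 0.57 × 3.45 × 30 = 59.00 mm
mid-season: 1.13 × 5.61 × 30 = 190.18 mm
late-season: 0.83 × 2.47 × 50 = 102.51 mm
Seasonal total = 351.69 mm

352 mm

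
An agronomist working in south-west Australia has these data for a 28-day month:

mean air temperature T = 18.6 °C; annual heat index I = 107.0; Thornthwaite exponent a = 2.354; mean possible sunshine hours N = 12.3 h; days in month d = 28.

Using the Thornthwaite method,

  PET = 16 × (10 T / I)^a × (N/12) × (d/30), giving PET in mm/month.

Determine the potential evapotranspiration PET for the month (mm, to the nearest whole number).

56 mm

10T/I = 10 × 18.6 / 107.0 = 1.7383
(10T/I)^a = 1.7383^2.354 = 3.6750
Uncorrected PET = 16 × 3.6750 = 58.800 mm
Correction = (N/12)(d/30) = (12.3/12)(28/30) = 0.9567
PET = 58.800 × 0.9567 = 56.254 mm/month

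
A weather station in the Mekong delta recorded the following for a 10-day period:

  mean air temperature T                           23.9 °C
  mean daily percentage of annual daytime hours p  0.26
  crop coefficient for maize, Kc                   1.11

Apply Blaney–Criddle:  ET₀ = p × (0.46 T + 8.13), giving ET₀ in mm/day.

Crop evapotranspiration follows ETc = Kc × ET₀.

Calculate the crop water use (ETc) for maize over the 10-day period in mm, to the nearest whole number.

55 mm

ET₀ = 0.26 × (0.46 × 23.9 + 8.13) = 0.26 × 19.124 = 4.9722 mm/d
ETc = Kc × ET₀ = 1.11 × 4.9722 = 5.5191 mm/d
Over 10 days: 5.5191 × 10 = 55.191 mm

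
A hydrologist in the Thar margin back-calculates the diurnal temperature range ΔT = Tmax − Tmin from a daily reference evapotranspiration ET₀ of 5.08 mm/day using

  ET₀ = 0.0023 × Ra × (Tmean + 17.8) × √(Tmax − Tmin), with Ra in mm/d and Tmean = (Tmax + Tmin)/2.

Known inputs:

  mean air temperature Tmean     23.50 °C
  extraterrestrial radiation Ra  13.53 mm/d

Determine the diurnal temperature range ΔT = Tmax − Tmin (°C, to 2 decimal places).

√ΔT = ET₀ / [0.0023 × Ra × (Tmean+17.8)] = 5.08 / (0.0023 × 13.53 × 41.30) = 3.9526
ΔT = 3.9526² = 15.623 °C

15.62 °C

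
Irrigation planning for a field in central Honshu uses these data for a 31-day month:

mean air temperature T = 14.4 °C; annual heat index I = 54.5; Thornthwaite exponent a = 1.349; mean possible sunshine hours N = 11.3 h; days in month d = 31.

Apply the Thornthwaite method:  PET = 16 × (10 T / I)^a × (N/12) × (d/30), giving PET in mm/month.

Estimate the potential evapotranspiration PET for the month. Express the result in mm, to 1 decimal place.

10T/I = 10 × 14.4 / 54.5 = 2.6422
(10T/I)^a = 2.6422^1.349 = 3.7088
Uncorrected PET = 16 × 3.7088 = 59.341 mm
Correction = (N/12)(d/30) = (11.3/12)(31/30) = 0.9731
PET = 59.341 × 0.9731 = 57.745 mm/month

57.7 mm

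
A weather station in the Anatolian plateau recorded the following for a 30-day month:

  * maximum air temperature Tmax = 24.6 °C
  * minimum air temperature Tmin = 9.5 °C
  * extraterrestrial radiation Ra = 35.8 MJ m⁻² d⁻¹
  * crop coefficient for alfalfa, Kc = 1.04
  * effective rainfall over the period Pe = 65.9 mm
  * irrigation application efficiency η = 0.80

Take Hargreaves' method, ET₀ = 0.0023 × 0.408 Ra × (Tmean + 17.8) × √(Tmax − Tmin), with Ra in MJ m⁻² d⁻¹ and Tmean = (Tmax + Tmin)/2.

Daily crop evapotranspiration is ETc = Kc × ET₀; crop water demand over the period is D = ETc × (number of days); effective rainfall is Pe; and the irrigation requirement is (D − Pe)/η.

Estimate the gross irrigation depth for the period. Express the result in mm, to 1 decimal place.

Tmean = (24.6 + 9.5)/2 = 17.05 °C
0.408 Ra = 0.408 × 35.8 = 14.6064 mm/d equivalent
ET₀ = 0.0023 × 14.6064 × (17.05 + 17.8) × √15.1 = 0.0023 × 14.6064 × 34.85 × 3.8859 = 4.5495 mm/d
ETc = Kc × ET₀ = 1.04 × 4.5495 = 4.7315 mm/d
Crop demand D = ETc × 30 d = 4.7315 × 30 = 141.945 mm
D − Pe = 141.945 − 65.9 = 76.045 mm
Gross irrigation = 76.045 / 0.80 = 95.056 mm

95.1 mm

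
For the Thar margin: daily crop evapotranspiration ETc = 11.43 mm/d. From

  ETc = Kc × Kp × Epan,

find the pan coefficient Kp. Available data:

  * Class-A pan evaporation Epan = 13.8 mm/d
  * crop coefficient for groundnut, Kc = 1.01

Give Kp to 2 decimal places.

ETc = Kc × Kp × Epan  ⇒  Kp = ETc / (Kc × Epan)
Kp = 11.43 / (1.01 × 13.8) = 11.43 / 13.938 = 0.8201

0.82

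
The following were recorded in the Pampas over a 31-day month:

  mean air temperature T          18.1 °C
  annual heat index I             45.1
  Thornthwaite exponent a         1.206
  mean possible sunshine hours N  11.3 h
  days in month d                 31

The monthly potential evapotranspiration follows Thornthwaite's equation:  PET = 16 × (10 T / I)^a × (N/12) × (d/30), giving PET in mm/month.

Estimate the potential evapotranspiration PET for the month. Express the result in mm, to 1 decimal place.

10T/I = 10 × 18.1 / 45.1 = 4.0133
(10T/I)^a = 4.0133^1.206 = 5.3435
Uncorrected PET = 16 × 5.3435 = 85.496 mm
Correction = (N/12)(d/30) = (11.3/12)(31/30) = 0.9731
PET = 85.496 × 0.9731 = 83.196 mm/month

83.2 mm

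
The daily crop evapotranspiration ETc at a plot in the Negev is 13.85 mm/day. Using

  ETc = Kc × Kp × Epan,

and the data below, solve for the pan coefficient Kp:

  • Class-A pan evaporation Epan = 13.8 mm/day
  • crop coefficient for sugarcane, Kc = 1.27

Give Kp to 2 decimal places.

0.79

ETc = Kc × Kp × Epan  ⇒  Kp = ETc / (Kc × Epan)
Kp = 13.85 / (1.27 × 13.8) = 13.85 / 17.526 = 0.7903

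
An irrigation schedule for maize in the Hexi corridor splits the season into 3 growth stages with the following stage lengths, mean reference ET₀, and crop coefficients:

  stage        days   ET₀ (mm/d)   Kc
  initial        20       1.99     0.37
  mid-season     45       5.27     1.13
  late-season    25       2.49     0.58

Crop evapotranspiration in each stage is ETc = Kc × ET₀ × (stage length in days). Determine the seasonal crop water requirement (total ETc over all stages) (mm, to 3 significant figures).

initial: 0.37 × 1.99 × 20 = 14.73 mm
mid-season: 1.13 × 5.27 × 45 = 267.98 mm
late-season: 0.58 × 2.49 × 25 = 36.11 mm
Seasonal total = 318.82 mm

319 mm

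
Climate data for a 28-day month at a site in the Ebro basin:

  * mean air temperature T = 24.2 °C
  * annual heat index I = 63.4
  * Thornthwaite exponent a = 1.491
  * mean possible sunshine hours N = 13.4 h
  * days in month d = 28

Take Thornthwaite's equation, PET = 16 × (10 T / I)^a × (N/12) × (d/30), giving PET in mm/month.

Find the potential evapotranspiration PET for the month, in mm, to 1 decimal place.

10T/I = 10 × 24.2 / 63.4 = 3.8170
(10T/I)^a = 3.8170^1.491 = 7.3680
Uncorrected PET = 16 × 7.3680 = 117.888 mm
Correction = (N/12)(d/30) = (13.4/12)(28/30) = 1.0422
PET = 117.888 × 1.0422 = 122.863 mm/month

122.9 mm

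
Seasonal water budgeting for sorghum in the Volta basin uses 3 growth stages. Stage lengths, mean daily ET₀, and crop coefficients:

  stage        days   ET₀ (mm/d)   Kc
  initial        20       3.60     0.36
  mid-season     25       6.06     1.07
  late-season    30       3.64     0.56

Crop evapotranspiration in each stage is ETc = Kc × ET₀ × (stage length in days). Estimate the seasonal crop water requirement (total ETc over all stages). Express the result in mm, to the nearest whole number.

249 mm

initial: 0.36 × 3.60 × 20 = 25.92 mm
mid-season: 1.07 × 6.06 × 25 = 162.11 mm
late-season: 0.56 × 3.64 × 30 = 61.15 mm
Seasonal total = 249.18 mm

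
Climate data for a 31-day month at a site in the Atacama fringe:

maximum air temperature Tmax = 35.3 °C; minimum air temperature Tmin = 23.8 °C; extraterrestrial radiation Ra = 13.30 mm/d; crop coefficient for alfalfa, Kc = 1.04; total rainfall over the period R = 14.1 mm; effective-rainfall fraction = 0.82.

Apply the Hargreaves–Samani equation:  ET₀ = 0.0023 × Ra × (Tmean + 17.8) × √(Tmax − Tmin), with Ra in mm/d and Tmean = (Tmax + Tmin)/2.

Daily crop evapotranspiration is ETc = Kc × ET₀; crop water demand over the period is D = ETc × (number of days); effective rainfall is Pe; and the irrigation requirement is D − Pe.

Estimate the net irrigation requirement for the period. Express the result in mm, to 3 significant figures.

Tmean = (35.3 + 23.8)/2 = 29.55 °C
ET₀ = 0.0023 × 13.30 × (29.55 + 17.8) × √11.5 = 0.0023 × 13.30 × 47.35 × 3.3912 = 4.9119 mm/d
ETc = Kc × ET₀ = 1.04 × 4.9119 = 5.1084 mm/d
Crop demand D = ETc × 31 d = 5.1084 × 31 = 158.360 mm
Pe = 0.82 × 14.1 = 11.562 mm
D − Pe = 158.360 − 11.562 = 146.798 mm

147 mm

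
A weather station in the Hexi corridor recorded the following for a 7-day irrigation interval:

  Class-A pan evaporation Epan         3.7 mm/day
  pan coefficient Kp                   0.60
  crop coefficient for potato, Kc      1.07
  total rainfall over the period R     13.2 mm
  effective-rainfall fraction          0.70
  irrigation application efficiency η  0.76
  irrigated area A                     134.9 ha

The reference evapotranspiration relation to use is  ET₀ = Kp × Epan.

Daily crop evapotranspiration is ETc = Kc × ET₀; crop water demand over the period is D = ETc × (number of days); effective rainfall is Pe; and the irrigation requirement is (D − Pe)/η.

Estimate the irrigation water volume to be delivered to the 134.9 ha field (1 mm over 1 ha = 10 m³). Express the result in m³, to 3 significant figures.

13100 m³

ET₀ = 0.60 × 3.7 = 2.2200 mm/d
ETc = Kc × ET₀ = 1.07 × 2.2200 = 2.3754 mm/d
Crop demand D = ETc × 7 d = 2.3754 × 7 = 16.628 mm
Pe = 0.70 × 13.2 = 9.240 mm
D − Pe = 16.628 − 9.240 = 7.388 mm
Gross irrigation = 7.388 / 0.76 = 9.721 mm
Volume = 9.721 mm × 134.9 ha × 10 = 13113.6 m³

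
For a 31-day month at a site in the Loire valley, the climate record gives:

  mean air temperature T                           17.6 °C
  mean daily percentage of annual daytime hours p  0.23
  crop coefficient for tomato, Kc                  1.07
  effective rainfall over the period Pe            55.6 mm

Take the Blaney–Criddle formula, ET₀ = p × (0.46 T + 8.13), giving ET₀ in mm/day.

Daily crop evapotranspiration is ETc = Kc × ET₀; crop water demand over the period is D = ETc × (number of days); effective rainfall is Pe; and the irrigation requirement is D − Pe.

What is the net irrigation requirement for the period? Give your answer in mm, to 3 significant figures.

ET₀ = 0.23 × (0.46 × 17.6 + 8.13) = 0.23 × 16.226 = 3.7320 mm/d
ETc = Kc × ET₀ = 1.07 × 3.7320 = 3.9932 mm/d
Crop demand D = ETc × 31 d = 3.9932 × 31 = 123.789 mm
D − Pe = 123.789 − 55.6 = 68.189 mm

68.2 mm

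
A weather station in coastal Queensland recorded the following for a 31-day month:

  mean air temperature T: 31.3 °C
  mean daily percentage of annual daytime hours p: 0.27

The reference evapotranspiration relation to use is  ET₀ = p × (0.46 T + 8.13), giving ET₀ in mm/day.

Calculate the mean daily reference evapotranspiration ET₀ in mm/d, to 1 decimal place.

6.1 mm/d

ET₀ = 0.27 × (0.46 × 31.3 + 8.13) = 0.27 × 22.528 = 6.0826 mm/d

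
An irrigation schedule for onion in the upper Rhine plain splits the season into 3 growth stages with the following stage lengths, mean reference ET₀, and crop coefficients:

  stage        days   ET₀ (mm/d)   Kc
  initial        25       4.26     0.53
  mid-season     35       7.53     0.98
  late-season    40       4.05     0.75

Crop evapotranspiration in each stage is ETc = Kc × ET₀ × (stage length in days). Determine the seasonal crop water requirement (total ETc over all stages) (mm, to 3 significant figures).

initial: 0.53 × 4.26 × 25 = 56.45 mm
mid-season: 0.98 × 7.53 × 35 = 258.28 mm
late-season: 0.75 × 4.05 × 40 = 121.50 mm
Seasonal total = 436.23 mm

436 mm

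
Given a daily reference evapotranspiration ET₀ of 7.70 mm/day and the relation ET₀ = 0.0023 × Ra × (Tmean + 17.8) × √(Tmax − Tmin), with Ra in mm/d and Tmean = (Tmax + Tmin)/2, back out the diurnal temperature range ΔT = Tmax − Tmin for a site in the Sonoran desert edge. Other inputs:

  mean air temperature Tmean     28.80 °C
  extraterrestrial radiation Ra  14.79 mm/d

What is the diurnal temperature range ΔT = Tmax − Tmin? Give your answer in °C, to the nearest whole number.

24 °C

√ΔT = ET₀ / [0.0023 × Ra × (Tmean+17.8)] = 7.70 / (0.0023 × 14.79 × 46.60) = 4.8575
ΔT = 4.8575² = 23.595 °C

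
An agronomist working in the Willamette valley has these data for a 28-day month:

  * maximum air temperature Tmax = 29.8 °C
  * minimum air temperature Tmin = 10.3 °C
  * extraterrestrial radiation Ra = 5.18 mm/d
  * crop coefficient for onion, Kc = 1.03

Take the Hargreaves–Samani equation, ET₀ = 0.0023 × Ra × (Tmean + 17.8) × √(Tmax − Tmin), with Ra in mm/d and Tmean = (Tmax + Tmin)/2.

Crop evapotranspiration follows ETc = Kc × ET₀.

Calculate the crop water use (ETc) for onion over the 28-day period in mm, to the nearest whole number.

Tmean = (29.8 + 10.3)/2 = 20.05 °C
ET₀ = 0.0023 × 5.18 × (20.05 + 17.8) × √19.5 = 0.0023 × 5.18 × 37.85 × 4.4159 = 1.9913 mm/d
ETc = Kc × ET₀ = 1.03 × 1.9913 = 2.0510 mm/d
Over 28 days: 2.0510 × 28 = 57.428 mm

57 mm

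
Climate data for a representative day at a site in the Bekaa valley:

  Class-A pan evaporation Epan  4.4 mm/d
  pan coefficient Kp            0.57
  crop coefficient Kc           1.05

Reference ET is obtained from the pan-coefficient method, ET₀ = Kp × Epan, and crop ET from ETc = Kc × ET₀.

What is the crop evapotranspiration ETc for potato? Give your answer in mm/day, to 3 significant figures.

2.63 mm/day

ET₀ = 0.57 × 4.4 = 2.5080 mm/d
ETc = Kc × ET₀ = 1.05 × 2.5080 = 2.6334 mm/d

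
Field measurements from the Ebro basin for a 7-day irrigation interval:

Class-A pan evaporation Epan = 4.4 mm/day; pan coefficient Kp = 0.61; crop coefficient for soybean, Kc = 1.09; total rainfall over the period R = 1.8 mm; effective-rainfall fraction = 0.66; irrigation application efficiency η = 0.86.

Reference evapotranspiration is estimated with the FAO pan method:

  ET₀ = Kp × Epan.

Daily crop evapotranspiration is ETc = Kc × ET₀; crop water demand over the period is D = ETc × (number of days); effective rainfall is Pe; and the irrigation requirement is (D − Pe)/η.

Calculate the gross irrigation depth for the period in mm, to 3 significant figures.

22.4 mm

ET₀ = 0.61 × 4.4 = 2.6840 mm/d
ETc = Kc × ET₀ = 1.09 × 2.6840 = 2.9256 mm/d
Crop demand D = ETc × 7 d = 2.9256 × 7 = 20.479 mm
Pe = 0.66 × 1.8 = 1.188 mm
D − Pe = 20.479 − 1.188 = 19.291 mm
Gross irrigation = 19.291 / 0.86 = 22.431 mm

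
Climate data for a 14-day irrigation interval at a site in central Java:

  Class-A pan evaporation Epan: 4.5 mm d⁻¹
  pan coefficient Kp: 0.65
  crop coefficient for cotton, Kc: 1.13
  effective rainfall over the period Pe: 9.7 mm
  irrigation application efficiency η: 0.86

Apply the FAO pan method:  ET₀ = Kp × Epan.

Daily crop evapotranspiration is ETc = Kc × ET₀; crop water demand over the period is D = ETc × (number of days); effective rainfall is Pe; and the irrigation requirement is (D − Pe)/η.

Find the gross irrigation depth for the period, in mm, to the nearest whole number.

ET₀ = 0.65 × 4.5 = 2.9250 mm/d
ETc = Kc × ET₀ = 1.13 × 2.9250 = 3.3053 mm/d
Crop demand D = ETc × 14 d = 3.3053 × 14 = 46.274 mm
D − Pe = 46.274 − 9.7 = 36.574 mm
Gross irrigation = 36.574 / 0.86 = 42.528 mm

43 mm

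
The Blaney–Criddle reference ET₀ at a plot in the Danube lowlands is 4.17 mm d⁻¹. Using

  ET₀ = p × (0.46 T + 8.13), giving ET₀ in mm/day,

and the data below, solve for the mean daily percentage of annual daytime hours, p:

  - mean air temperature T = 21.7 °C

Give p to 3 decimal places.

p = ET₀ / (0.46 T + 8.13) = 4.17 / (0.46 × 21.7 + 8.13) = 4.17 / 18.112 = 0.2302

0.230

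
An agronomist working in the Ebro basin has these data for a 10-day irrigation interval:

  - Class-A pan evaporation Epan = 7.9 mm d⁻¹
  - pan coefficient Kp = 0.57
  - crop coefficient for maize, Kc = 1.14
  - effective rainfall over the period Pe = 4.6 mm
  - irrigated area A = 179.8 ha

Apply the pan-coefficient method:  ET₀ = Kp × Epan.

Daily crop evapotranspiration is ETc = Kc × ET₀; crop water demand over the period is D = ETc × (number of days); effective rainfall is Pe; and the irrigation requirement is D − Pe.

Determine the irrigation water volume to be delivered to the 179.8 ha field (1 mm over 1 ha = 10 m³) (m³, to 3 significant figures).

84000 m³

ET₀ = 0.57 × 7.9 = 4.5030 mm/d
ETc = Kc × ET₀ = 1.14 × 4.5030 = 5.1334 mm/d
Crop demand D = ETc × 10 d = 5.1334 × 10 = 51.334 mm
D − Pe = 51.334 − 4.6 = 46.734 mm
Volume = 46.734 mm × 179.8 ha × 10 = 84027.7 m³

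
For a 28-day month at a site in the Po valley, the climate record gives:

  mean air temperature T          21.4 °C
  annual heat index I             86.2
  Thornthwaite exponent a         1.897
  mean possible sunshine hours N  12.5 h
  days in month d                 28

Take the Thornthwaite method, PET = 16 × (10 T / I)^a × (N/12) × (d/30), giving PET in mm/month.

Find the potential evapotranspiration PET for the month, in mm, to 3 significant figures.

10T/I = 10 × 21.4 / 86.2 = 2.4826
(10T/I)^a = 2.4826^1.897 = 5.6123
Uncorrected PET = 16 × 5.6123 = 89.797 mm
Correction = (N/12)(d/30) = (12.5/12)(28/30) = 0.9722
PET = 89.797 × 0.9722 = 87.301 mm/month

87.3 mm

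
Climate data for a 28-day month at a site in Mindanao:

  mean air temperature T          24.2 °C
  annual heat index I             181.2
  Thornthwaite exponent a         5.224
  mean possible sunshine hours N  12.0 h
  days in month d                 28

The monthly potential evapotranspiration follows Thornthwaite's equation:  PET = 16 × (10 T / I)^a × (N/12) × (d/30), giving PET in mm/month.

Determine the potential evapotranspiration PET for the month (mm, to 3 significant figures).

67.7 mm

10T/I = 10 × 24.2 / 181.2 = 1.3355
(10T/I)^a = 1.3355^5.224 = 4.5328
Uncorrected PET = 16 × 4.5328 = 72.525 mm
Correction = (N/12)(d/30) = (12.0/12)(28/30) = 0.9333
PET = 72.525 × 0.9333 = 67.688 mm/month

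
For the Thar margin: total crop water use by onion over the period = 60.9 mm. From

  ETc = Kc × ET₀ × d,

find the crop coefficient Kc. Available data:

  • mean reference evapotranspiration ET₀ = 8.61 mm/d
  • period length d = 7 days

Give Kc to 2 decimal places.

1.01

ETc = Kc × ET₀ × d  ⇒  Kc = ETc / (ET₀ × d)
Kc = 60.9 / (8.61 × 7) = 60.9 / 60.27 = 1.0105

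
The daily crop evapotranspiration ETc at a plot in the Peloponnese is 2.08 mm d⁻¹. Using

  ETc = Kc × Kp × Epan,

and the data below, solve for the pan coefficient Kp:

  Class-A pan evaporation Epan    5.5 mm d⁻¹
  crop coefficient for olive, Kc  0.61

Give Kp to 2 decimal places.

ETc = Kc × Kp × Epan  ⇒  Kp = ETc / (Kc × Epan)
Kp = 2.08 / (0.61 × 5.5) = 2.08 / 3.355 = 0.6200

0.62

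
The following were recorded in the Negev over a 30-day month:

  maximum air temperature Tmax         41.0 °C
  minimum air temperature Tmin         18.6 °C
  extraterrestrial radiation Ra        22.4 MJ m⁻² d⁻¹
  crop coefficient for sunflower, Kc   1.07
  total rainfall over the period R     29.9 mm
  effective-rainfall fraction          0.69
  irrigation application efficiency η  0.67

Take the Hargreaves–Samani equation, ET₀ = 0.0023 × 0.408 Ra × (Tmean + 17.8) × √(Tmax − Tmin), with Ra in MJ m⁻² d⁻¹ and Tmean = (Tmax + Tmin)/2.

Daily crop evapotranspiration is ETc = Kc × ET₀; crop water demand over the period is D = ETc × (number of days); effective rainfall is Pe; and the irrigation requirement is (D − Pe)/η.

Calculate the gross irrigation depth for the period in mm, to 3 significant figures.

196 mm

Tmean = (41.0 + 18.6)/2 = 29.80 °C
0.408 Ra = 0.408 × 22.4 = 9.1392 mm/d equivalent
ET₀ = 0.0023 × 9.1392 × (29.80 + 17.8) × √22.4 = 0.0023 × 9.1392 × 47.60 × 4.7329 = 4.7355 mm/d
ETc = Kc × ET₀ = 1.07 × 4.7355 = 5.0670 mm/d
Crop demand D = ETc × 30 d = 5.0670 × 30 = 152.010 mm
Pe = 0.69 × 29.9 = 20.631 mm
D − Pe = 152.010 − 20.631 = 131.379 mm
Gross irrigation = 131.379 / 0.67 = 196.088 mm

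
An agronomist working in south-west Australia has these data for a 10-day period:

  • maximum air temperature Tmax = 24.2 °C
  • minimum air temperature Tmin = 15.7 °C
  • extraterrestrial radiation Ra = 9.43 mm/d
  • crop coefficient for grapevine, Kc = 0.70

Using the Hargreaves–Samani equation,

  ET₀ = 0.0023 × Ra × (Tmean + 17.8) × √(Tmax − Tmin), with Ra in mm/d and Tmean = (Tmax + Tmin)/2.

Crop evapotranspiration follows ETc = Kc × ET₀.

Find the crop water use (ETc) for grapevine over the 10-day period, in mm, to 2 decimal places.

16.71 mm

Tmean = (24.2 + 15.7)/2 = 19.95 °C
ET₀ = 0.0023 × 9.43 × (19.95 + 17.8) × √8.5 = 0.0023 × 9.43 × 37.75 × 2.9155 = 2.3871 mm/d
ETc = Kc × ET₀ = 0.70 × 2.3871 = 1.6710 mm/d
Over 10 days: 1.6710 × 10 = 16.710 mm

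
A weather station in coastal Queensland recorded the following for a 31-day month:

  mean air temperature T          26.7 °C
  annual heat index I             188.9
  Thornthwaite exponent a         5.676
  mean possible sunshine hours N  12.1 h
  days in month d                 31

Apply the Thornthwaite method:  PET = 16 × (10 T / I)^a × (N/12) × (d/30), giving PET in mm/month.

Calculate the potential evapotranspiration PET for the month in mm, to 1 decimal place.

10T/I = 10 × 26.7 / 188.9 = 1.4134
(10T/I)^a = 1.4134^5.676 = 7.1270
Uncorrected PET = 16 × 7.1270 = 114.032 mm
Correction = (N/12)(d/30) = (12.1/12)(31/30) = 1.0419
PET = 114.032 × 1.0419 = 118.810 mm/month

118.8 mm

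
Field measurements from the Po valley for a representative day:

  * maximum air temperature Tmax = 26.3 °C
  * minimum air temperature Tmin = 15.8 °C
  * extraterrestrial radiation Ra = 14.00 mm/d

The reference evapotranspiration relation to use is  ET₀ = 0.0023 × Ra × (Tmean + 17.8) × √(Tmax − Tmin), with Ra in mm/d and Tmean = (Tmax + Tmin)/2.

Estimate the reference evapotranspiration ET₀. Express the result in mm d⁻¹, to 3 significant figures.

4.05 mm d⁻¹

Tmean = (26.3 + 15.8)/2 = 21.05 °C
ET₀ = 0.0023 × 14.00 × (21.05 + 17.8) × √10.5 = 0.0023 × 14.00 × 38.85 × 3.2404 = 4.0536 mm/d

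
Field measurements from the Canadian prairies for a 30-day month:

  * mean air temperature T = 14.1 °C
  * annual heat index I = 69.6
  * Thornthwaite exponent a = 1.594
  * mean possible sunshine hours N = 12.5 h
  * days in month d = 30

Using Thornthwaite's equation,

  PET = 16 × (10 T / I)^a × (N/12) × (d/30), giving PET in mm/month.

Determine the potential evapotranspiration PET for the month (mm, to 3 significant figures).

10T/I = 10 × 14.1 / 69.6 = 2.0259
(10T/I)^a = 2.0259^1.594 = 3.0814
Uncorrected PET = 16 × 3.0814 = 49.302 mm
Correction = (N/12)(d/30) = (12.5/12)(30/30) = 1.0417
PET = 49.302 × 1.0417 = 51.358 mm/month

51.4 mm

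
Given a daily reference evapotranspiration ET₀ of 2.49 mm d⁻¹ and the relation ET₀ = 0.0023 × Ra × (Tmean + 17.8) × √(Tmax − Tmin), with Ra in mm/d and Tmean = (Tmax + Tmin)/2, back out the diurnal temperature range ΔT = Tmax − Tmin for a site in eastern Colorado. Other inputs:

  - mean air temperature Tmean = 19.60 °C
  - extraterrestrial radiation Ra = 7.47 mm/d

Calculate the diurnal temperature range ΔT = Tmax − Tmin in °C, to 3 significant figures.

√ΔT = ET₀ / [0.0023 × Ra × (Tmean+17.8)] = 2.49 / (0.0023 × 7.47 × 37.40) = 3.8751
ΔT = 3.8751² = 15.016 °C

15.0 °C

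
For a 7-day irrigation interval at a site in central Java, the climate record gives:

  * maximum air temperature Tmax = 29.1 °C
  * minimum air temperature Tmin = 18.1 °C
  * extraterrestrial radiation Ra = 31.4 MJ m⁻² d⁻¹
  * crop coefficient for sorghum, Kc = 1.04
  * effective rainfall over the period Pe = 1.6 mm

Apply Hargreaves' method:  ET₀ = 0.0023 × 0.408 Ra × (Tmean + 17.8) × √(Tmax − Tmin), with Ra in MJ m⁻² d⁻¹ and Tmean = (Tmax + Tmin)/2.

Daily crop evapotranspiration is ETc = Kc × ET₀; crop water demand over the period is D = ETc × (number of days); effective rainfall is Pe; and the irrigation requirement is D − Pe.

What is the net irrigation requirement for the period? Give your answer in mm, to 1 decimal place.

Tmean = (29.1 + 18.1)/2 = 23.60 °C
0.408 Ra = 0.408 × 31.4 = 12.8112 mm/d equivalent
ET₀ = 0.0023 × 12.8112 × (23.60 + 17.8) × √11.0 = 0.0023 × 12.8112 × 41.40 × 3.3166 = 4.0459 mm/d
ETc = Kc × ET₀ = 1.04 × 4.0459 = 4.2077 mm/d
Crop demand D = ETc × 7 d = 4.2077 × 7 = 29.454 mm
D − Pe = 29.454 − 1.6 = 27.854 mm

27.9 mm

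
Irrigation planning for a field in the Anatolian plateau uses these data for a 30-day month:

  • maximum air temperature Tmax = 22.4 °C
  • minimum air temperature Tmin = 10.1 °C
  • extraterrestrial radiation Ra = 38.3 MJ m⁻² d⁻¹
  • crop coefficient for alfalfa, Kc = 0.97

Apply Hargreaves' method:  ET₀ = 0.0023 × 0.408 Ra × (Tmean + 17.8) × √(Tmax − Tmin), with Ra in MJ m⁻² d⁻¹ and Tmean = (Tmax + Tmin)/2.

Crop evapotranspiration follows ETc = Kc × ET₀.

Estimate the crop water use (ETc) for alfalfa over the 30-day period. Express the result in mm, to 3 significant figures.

Tmean = (22.4 + 10.1)/2 = 16.25 °C
0.408 Ra = 0.408 × 38.3 = 15.6264 mm/d equivalent
ET₀ = 0.0023 × 15.6264 × (16.25 + 17.8) × √12.3 = 0.0023 × 15.6264 × 34.05 × 3.5071 = 4.2919 mm/d
ETc = Kc × ET₀ = 0.97 × 4.2919 = 4.1631 mm/d
Over 30 days: 4.1631 × 30 = 124.893 mm

125 mm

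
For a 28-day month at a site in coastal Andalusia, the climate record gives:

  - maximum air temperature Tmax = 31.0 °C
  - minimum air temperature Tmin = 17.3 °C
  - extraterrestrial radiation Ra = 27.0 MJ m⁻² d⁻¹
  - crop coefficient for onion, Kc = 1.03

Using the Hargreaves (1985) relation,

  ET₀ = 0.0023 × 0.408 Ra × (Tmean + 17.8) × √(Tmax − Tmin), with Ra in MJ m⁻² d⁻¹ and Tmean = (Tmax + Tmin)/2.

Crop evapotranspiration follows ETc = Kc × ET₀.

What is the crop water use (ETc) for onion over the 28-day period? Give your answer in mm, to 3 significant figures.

Tmean = (31.0 + 17.3)/2 = 24.15 °C
0.408 Ra = 0.408 × 27.0 = 11.0160 mm/d equivalent
ET₀ = 0.0023 × 11.0160 × (24.15 + 17.8) × √13.7 = 0.0023 × 11.0160 × 41.95 × 3.7014 = 3.9341 mm/d
ETc = Kc × ET₀ = 1.03 × 3.9341 = 4.0521 mm/d
Over 28 days: 4.0521 × 28 = 113.459 mm

113 mm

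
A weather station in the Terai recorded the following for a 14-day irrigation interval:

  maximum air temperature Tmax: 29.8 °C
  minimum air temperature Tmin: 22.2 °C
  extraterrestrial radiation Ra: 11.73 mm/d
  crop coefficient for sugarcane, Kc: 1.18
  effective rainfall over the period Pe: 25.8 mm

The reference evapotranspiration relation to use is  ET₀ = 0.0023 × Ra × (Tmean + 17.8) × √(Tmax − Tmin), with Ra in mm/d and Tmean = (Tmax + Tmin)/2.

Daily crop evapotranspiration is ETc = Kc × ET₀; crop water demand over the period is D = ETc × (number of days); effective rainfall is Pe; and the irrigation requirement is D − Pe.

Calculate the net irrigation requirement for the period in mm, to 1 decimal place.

Tmean = (29.8 + 22.2)/2 = 26.00 °C
ET₀ = 0.0023 × 11.73 × (26.00 + 17.8) × √7.6 = 0.0023 × 11.73 × 43.80 × 2.7568 = 3.2577 mm/d
ETc = Kc × ET₀ = 1.18 × 3.2577 = 3.8441 mm/d
Crop demand D = ETc × 14 d = 3.8441 × 14 = 53.817 mm
D − Pe = 53.817 − 25.8 = 28.017 mm

28.0 mm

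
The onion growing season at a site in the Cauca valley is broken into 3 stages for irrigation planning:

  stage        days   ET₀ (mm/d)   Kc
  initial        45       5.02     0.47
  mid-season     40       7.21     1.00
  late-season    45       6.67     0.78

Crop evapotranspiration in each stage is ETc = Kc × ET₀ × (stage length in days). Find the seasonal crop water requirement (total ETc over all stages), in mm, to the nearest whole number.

629 mm

initial: 0.47 × 5.02 × 45 = 106.17 mm
mid-season: 1.00 × 7.21 × 40 = 288.40 mm
late-season: 0.78 × 6.67 × 45 = 234.12 mm
Seasonal total = 628.69 mm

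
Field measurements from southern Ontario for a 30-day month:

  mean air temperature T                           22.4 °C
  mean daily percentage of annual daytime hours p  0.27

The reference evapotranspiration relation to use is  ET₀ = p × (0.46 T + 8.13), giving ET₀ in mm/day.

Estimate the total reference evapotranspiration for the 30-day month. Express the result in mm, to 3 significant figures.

ET₀ = 0.27 × (0.46 × 22.4 + 8.13) = 0.27 × 18.434 = 4.9772 mm/d
Monthly total = 4.9772 × 30 = 149.316 mm

149 mm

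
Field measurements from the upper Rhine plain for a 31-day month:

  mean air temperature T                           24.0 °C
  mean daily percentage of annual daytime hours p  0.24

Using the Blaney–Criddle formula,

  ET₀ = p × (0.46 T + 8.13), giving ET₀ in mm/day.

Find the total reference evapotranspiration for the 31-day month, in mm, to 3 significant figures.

143 mm

ET₀ = 0.24 × (0.46 × 24.0 + 8.13) = 0.24 × 19.170 = 4.6008 mm/d
Monthly total = 4.6008 × 31 = 142.625 mm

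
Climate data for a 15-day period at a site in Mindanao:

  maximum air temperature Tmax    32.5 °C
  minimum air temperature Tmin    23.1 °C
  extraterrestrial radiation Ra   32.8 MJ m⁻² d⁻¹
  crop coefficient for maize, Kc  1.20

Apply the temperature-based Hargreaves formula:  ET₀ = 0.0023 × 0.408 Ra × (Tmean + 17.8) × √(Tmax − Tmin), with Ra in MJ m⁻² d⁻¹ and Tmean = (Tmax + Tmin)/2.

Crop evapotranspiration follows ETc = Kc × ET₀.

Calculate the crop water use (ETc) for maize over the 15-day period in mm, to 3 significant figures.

Tmean = (32.5 + 23.1)/2 = 27.80 °C
0.408 Ra = 0.408 × 32.8 = 13.3824 mm/d equivalent
ET₀ = 0.0023 × 13.3824 × (27.80 + 17.8) × √9.4 = 0.0023 × 13.3824 × 45.60 × 3.0659 = 4.3031 mm/d
ETc = Kc × ET₀ = 1.20 × 4.3031 = 5.1637 mm/d
Over 15 days: 5.1637 × 15 = 77.456 mm

77.5 mm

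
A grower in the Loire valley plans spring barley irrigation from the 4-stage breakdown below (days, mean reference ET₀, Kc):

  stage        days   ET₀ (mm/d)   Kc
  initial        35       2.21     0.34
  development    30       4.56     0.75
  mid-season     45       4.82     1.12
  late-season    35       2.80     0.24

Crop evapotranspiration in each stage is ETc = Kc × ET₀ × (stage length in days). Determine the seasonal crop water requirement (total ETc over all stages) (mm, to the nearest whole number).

initial: 0.34 × 2.21 × 35 = 26.30 mm
development: 0.75 × 4.56 × 30 = 102.60 mm
mid-season: 1.12 × 4.82 × 45 = 242.93 mm
late-season: 0.24 × 2.80 × 35 = 23.52 mm
Seasonal total = 395.35 mm

395 mm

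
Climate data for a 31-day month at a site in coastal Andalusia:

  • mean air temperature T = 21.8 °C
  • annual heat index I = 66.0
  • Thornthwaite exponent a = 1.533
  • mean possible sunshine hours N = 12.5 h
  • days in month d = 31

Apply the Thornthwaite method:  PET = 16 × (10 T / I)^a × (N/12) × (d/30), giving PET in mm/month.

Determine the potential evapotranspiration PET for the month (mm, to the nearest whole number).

108 mm

10T/I = 10 × 21.8 / 66.0 = 3.3030
(10T/I)^a = 3.3030^1.533 = 6.2443
Uncorrected PET = 16 × 6.2443 = 99.909 mm
Correction = (N/12)(d/30) = (12.5/12)(31/30) = 1.0764
PET = 99.909 × 1.0764 = 107.542 mm/month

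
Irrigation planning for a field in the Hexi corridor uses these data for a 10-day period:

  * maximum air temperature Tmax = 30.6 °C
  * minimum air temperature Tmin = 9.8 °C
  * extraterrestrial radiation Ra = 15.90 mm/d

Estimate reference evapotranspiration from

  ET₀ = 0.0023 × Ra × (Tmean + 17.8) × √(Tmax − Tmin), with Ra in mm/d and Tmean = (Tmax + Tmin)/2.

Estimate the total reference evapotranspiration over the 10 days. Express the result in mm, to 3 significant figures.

63.4 mm

Tmean = (30.6 + 9.8)/2 = 20.20 °C
ET₀ = 0.0023 × 15.90 × (20.20 + 17.8) × √20.8 = 0.0023 × 15.90 × 38.00 × 4.5607 = 6.3378 mm/d
Over 10 days: 6.3378 × 10 = 63.378 mm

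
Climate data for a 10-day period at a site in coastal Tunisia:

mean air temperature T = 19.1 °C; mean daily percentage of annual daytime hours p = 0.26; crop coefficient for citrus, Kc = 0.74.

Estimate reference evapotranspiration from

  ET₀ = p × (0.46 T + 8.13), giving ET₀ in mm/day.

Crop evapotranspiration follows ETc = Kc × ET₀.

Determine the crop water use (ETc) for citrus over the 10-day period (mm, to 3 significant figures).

ET₀ = 0.26 × (0.46 × 19.1 + 8.13) = 0.26 × 16.916 = 4.3982 mm/d
ETc = Kc × ET₀ = 0.74 × 4.3982 = 3.2547 mm/d
Over 10 days: 3.2547 × 10 = 32.547 mm

32.5 mm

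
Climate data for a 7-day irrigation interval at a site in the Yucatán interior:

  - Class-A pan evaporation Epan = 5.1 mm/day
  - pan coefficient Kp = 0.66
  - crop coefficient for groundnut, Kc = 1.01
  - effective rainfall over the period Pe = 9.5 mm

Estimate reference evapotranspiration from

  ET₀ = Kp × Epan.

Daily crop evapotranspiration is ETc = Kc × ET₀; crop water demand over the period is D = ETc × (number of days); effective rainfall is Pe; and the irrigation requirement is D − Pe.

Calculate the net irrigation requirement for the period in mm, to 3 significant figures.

ET₀ = 0.66 × 5.1 = 3.3660 mm/d
ETc = Kc × ET₀ = 1.01 × 3.3660 = 3.3997 mm/d
Crop demand D = ETc × 7 d = 3.3997 × 7 = 23.798 mm
D − Pe = 23.798 − 9.5 = 14.298 mm

14.3 mm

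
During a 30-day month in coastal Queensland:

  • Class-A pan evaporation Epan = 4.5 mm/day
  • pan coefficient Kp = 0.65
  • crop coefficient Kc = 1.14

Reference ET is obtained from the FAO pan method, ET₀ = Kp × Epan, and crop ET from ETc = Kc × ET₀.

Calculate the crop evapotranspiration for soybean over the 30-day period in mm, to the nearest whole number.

100 mm

ET₀ = 0.65 × 4.5 = 2.9250 mm/d
ETc = Kc × ET₀ = 1.14 × 2.9250 = 3.3345 mm/d
Over 30 days: 3.3345 × 30 = 100.035 mm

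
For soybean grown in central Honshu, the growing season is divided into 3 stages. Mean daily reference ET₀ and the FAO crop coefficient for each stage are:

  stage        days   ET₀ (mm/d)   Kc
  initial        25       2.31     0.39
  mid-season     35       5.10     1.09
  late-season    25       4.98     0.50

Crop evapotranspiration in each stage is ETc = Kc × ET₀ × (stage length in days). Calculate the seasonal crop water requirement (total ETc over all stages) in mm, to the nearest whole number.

initial: 0.39 × 2.31 × 25 = 22.52 mm
mid-season: 1.09 × 5.10 × 35 = 194.57 mm
late-season: 0.50 × 4.98 × 25 = 62.25 mm
Seasonal total = 279.34 mm

279 mm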